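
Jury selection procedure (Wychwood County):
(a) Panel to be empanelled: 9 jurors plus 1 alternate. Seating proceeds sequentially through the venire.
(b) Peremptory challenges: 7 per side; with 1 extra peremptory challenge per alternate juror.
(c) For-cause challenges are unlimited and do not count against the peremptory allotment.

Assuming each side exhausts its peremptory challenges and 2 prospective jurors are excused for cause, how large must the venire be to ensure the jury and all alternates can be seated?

28

Seats to fill: 9 + 1 alternates = 10.
Peremptories: 7 + 1×1 = 8 per side × 2 sides = 16.
For-cause removals: 2.
Minimum venire: 10 + 16 + 2 = 28.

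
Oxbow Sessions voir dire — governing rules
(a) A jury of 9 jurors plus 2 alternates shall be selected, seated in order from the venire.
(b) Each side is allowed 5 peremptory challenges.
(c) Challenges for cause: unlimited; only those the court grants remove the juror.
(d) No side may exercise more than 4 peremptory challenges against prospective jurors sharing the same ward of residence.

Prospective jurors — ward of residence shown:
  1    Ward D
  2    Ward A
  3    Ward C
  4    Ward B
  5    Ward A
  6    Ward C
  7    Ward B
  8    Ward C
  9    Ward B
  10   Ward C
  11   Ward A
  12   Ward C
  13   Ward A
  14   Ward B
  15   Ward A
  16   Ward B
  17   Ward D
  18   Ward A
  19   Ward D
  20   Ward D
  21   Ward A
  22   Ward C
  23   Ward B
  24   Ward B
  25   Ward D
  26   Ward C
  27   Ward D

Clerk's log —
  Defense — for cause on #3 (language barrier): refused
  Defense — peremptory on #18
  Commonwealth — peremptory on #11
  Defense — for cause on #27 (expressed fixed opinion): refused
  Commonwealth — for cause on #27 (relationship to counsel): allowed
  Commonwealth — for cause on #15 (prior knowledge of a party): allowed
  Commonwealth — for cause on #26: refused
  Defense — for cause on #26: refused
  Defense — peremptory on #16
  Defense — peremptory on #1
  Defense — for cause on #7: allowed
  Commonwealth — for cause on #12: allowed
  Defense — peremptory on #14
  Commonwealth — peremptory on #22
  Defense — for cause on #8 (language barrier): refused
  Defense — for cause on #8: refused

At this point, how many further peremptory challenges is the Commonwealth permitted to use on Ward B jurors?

3

Commonwealth peremptories so far: #11, #22 — 2 of 5 used, 3 left overall.
Against Ward B: none yet — per-ward cap 4 leaves 4.
Binding limit: min(3, 4) = 3.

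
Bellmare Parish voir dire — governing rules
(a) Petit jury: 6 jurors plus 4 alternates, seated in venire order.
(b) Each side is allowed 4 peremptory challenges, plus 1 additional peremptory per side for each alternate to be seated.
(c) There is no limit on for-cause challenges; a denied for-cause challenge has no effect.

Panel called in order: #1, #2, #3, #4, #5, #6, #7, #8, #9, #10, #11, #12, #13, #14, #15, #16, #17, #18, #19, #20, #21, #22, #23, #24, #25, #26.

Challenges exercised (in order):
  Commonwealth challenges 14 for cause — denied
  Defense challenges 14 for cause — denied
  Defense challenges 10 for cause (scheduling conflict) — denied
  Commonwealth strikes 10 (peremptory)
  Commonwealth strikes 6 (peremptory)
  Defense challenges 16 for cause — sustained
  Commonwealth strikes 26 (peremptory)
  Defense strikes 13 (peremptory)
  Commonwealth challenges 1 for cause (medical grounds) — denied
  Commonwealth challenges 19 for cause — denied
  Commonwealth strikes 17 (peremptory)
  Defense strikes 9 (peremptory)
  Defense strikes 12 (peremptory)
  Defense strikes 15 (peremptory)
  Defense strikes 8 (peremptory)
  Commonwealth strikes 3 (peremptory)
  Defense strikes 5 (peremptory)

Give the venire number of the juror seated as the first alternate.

18

Removed: #3, #5, #6, #8, #9, #10, #12, #13, #15, #16, #17, #26. (#1, #14, #19 stay — for-cause denied.)
Seating in order: seats 1–6 → #1, #2, #4, #7, #11, #14; alternates → #18, #19, #20, #21.
So alternate 1 is #18.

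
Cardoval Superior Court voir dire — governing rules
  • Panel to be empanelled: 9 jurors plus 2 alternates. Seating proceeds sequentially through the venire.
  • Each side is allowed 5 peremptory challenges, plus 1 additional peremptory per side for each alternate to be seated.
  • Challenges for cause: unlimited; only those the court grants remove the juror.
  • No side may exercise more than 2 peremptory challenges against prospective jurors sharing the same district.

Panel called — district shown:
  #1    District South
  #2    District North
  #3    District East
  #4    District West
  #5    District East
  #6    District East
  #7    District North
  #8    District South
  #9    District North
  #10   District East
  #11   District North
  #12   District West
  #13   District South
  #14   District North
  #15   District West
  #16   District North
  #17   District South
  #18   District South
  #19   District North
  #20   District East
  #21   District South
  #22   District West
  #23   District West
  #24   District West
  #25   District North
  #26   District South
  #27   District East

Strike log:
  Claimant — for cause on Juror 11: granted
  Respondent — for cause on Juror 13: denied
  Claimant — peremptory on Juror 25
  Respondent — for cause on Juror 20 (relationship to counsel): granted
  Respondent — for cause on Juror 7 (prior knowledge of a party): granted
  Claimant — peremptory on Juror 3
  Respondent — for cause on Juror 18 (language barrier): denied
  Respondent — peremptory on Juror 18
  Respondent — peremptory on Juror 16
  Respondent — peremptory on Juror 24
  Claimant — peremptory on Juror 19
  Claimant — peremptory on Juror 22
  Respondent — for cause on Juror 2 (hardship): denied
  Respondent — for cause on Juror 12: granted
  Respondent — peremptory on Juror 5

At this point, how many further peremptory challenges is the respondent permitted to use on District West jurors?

Respondent peremptories so far: #18, #16, #24, #5 — 4 of 7 used, 3 left overall.
Against District West: #24 — 1 used; per-district cap 2 leaves 1.
Binding limit: min(3, 1) = 1.

1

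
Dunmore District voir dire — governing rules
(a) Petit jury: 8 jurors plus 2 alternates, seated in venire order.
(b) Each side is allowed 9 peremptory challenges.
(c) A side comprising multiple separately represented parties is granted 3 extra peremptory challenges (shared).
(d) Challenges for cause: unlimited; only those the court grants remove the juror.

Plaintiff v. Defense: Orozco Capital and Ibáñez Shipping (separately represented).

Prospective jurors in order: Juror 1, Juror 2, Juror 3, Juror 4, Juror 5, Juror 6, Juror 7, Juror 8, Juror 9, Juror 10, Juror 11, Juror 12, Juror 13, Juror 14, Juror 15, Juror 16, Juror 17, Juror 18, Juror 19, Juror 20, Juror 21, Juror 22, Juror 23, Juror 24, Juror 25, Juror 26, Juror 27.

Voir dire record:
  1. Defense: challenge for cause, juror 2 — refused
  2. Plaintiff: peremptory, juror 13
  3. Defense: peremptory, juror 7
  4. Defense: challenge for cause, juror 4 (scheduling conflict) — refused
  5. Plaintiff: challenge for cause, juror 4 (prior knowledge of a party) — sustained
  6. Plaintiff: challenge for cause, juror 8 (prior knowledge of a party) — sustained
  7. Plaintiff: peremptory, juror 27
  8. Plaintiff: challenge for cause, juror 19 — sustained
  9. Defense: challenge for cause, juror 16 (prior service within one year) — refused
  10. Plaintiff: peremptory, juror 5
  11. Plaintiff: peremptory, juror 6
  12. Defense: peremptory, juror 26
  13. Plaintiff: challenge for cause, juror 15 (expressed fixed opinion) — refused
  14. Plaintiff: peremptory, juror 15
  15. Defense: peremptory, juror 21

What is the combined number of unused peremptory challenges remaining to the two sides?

Plaintiff allotment: 9. Defense allotment: 9 base + 3 multi-party = 12.
Plaintiff peremptories used: #13, #27, #5, #6, #15 — 5 (for-cause on #4, #8, #19, #15 don't count).
Defense peremptories used: #7, #26, #21 — 3 (for-cause on #2, #4, #16 don't count).
Remaining: (9 − 5) + (12 − 3) = 13.

13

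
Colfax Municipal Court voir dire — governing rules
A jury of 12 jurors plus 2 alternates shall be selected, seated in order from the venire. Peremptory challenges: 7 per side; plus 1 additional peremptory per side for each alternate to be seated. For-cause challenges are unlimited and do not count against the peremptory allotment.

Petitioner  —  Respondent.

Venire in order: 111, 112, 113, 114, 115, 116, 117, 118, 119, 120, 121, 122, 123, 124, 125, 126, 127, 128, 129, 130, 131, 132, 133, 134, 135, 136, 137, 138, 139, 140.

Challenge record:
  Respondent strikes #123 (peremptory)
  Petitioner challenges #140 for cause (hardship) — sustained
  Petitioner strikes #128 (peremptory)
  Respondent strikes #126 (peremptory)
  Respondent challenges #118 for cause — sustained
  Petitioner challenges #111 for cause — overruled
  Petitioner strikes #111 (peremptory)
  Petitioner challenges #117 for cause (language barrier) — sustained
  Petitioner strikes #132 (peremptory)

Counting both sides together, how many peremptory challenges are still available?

Petitioner allotment: 7 base + 1 × 2 alternates = 9. Respondent allotment: 7 base + 1 × 2 alternates = 9.
Petitioner peremptories used: #128, #111, #132 — 3 (for-cause on #140, #111, #117 don't count).
Respondent peremptories used: #123, #126 — 2 (the for-cause on #118 doesn't count).
Remaining: (9 − 3) + (9 − 2) = 13.

13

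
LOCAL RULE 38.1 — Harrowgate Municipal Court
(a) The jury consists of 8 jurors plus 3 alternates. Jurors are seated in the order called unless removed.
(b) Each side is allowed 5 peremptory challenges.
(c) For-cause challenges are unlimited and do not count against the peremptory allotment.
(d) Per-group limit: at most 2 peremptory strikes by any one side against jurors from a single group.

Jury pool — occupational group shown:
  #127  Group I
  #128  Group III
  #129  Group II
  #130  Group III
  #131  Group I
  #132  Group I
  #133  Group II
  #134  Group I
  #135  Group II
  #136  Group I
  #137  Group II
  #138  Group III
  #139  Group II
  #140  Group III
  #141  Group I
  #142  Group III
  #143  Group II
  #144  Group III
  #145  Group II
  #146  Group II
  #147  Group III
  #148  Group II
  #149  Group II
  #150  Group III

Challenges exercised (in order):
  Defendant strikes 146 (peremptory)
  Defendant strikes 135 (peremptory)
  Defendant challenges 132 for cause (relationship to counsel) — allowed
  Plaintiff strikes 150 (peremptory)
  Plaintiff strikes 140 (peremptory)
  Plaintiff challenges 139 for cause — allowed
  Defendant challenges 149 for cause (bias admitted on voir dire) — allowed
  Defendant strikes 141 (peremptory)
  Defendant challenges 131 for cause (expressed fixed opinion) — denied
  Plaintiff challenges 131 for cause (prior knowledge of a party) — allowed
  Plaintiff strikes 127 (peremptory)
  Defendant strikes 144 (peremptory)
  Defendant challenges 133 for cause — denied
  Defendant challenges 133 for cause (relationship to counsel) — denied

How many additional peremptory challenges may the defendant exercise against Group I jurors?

1

Defendant peremptories so far: #146, #135, #141, #144 — 4 of 5 used, 1 left overall.
Against Group I: #141 — 1 used; per-group cap 2 leaves 1.
Binding limit: min(1, 1) = 1.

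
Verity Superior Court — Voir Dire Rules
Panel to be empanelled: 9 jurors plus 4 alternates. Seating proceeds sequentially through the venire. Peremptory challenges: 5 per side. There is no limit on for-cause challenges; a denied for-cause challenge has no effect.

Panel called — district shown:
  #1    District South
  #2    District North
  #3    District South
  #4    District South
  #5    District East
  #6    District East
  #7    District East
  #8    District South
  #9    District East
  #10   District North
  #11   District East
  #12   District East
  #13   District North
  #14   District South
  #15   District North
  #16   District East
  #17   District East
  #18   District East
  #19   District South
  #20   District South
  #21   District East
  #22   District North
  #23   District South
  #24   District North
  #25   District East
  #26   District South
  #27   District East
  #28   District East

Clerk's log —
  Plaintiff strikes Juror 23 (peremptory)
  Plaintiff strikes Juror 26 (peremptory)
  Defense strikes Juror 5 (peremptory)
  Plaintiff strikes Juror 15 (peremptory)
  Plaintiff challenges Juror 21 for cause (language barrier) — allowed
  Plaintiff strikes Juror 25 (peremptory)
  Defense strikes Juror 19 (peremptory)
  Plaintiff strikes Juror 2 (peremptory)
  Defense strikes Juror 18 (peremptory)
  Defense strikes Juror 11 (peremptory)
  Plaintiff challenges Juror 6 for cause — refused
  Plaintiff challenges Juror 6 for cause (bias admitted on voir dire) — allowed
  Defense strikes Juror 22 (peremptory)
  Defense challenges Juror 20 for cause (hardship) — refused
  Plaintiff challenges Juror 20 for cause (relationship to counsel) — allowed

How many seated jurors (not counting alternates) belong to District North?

2

Removed: #2, #5, #6, #11, #15, #18, #19, #20, #21, #22, #23, #25, #26.
Seated jurors 1–9: #1, #3, #4, #7, #8, #9, #10, #12, #13 (alternates #14, #16, #17, #24 not counted).
Of those, in District North: #10, #13 → 2.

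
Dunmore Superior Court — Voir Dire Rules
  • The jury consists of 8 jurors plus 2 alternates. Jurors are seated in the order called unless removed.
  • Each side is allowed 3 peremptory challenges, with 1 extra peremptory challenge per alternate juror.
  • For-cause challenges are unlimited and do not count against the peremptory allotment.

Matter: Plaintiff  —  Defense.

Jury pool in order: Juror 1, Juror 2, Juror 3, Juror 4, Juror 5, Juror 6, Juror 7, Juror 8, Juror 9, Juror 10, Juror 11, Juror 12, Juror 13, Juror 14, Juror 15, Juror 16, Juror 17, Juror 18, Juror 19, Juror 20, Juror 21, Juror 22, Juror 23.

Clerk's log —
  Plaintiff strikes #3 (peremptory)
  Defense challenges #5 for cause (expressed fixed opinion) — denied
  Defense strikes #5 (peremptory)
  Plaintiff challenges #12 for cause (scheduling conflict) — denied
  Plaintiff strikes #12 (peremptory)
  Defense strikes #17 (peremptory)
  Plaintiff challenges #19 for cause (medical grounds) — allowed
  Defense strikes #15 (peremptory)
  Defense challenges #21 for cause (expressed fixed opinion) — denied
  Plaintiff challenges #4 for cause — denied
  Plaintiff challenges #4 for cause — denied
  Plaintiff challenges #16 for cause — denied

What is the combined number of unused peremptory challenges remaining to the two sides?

5

Plaintiff allotment: 3 base + 1 × 2 alternates = 5. Defense allotment: 3 base + 1 × 2 alternates = 5.
Plaintiff peremptories used: #3, #12 — 2 (for-cause on #12, #19, #4, #4, #16 don't count).
Defense peremptories used: #5, #17, #15 — 3 (for-cause on #5, #21 don't count).
Remaining: (5 − 2) + (5 − 3) = 5.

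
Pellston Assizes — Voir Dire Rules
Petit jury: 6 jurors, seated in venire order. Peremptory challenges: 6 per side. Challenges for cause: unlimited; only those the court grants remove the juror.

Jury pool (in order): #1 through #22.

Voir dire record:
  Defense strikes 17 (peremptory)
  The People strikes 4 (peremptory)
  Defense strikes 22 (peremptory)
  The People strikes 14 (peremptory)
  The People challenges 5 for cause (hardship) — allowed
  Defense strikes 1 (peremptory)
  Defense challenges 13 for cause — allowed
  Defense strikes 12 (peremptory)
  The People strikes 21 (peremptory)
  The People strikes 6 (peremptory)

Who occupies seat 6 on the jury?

10

Removed: #1, #4, #5, #6, #12, #13, #14, #17, #21, #22.
Seating in order: seats 1–6 → #2, #3, #7, #8, #9, #10.
So seat 6 is #10.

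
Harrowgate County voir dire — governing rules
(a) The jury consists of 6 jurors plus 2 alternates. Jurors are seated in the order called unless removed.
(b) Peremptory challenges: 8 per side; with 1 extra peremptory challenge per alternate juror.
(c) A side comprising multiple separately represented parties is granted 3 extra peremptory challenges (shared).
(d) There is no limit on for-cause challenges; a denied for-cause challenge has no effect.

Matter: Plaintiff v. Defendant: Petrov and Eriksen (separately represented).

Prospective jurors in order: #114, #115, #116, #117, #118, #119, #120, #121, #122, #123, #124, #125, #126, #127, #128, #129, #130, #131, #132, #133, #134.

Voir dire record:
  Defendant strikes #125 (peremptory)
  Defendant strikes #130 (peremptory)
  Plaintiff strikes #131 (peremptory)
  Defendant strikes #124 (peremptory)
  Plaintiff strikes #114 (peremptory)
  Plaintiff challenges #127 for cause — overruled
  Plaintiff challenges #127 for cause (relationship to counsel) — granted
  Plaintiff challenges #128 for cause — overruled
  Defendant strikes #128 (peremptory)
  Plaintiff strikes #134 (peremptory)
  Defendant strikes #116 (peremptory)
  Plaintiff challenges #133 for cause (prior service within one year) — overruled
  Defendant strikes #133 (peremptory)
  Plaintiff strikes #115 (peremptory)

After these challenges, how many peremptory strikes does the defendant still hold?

Defendant allotment: 8 base + 1 × 2 alternates + 3 multi-party = 13.
Defendant peremptories used: #125, #130, #124, #128, #116, #133 — 6.
Remaining: 13 − 6 = 7.

7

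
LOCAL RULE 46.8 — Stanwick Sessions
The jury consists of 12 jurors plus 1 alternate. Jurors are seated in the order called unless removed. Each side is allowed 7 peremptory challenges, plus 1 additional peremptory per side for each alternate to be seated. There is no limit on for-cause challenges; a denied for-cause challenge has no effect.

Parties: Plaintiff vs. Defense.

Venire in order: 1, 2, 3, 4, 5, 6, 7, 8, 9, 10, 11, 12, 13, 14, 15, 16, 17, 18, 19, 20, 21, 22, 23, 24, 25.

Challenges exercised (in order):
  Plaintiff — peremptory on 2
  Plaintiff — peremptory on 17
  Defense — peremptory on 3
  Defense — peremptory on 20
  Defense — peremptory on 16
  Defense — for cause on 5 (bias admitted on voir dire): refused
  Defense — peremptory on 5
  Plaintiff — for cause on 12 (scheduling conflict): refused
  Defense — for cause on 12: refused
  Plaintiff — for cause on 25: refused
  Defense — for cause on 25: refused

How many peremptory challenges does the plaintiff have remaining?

6

Plaintiff allotment: 7 base + 1 × 1 alternate = 8.
Plaintiff peremptories used: #2, #17 — 2 (for-cause on #12, #25 don't count).
Remaining: 8 − 2 = 6.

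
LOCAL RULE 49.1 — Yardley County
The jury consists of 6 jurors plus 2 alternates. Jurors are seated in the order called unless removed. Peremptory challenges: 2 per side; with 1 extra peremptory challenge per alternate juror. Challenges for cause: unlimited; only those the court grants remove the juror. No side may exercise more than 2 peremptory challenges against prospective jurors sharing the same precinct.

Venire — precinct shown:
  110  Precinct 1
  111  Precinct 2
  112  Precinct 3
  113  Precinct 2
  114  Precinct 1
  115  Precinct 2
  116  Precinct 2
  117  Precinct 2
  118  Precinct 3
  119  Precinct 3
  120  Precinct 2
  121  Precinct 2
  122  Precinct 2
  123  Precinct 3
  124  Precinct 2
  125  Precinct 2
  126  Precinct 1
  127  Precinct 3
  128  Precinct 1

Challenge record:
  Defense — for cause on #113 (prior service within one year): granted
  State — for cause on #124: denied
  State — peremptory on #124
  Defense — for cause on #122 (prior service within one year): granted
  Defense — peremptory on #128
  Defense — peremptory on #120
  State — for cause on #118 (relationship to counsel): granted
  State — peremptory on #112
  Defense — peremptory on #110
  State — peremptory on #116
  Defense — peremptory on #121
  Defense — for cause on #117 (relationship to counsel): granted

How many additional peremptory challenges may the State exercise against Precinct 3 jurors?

1

State peremptories so far: #124, #112, #116 — 3 of 4 used, 1 left overall.
Against Precinct 3: #112 — 1 used; per-precinct cap 2 leaves 1.
Binding limit: min(1, 1) = 1.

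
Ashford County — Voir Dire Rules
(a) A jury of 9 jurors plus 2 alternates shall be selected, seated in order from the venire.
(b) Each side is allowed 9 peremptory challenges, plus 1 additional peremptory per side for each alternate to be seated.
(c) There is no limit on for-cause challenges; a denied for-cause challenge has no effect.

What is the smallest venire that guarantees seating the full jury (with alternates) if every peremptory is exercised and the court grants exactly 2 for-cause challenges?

Seats to fill: 9 + 2 alternates = 11.
Peremptories: 9 + 1×2 = 11 per side × 2 sides = 22.
For-cause removals: 2.
Minimum venire: 11 + 22 + 2 = 35.

35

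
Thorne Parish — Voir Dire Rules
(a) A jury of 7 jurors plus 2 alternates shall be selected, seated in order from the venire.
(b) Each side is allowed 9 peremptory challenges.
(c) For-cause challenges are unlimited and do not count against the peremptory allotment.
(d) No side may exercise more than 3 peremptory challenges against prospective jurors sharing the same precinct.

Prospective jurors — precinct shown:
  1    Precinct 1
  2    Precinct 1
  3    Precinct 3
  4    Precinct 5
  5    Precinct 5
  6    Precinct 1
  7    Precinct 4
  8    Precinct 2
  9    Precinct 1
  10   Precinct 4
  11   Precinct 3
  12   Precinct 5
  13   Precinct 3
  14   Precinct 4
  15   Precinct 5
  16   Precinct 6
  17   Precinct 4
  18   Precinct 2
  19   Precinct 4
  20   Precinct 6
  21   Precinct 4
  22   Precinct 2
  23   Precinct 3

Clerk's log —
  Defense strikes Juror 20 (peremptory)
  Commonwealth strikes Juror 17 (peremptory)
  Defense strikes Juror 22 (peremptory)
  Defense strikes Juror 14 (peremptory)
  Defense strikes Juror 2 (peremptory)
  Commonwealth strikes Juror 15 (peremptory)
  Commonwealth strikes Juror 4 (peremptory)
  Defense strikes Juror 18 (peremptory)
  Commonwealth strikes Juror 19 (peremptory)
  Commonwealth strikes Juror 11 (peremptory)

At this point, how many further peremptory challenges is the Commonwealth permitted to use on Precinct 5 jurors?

Commonwealth peremptories so far: #17, #15, #4, #19, #11 — 5 of 9 used, 4 left overall.
Against Precinct 5: #15, #4 — 2 used; per-precinct cap 3 leaves 1.
Binding limit: min(4, 1) = 1.

1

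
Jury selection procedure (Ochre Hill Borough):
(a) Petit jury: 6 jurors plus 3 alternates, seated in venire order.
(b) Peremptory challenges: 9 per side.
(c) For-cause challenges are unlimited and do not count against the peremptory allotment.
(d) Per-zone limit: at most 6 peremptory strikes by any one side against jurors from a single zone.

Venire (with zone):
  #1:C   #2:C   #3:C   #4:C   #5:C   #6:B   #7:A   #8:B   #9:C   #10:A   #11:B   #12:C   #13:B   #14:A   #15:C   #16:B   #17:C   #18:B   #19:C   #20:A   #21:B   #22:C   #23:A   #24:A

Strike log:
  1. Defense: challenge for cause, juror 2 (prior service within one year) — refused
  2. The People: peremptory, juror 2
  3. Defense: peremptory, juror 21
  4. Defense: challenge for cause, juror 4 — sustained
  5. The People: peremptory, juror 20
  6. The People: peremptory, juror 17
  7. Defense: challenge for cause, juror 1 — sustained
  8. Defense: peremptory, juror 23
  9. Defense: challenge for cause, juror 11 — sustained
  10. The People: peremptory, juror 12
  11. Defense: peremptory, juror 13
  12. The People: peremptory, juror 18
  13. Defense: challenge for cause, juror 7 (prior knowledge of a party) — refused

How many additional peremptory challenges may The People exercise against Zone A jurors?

The People peremptories so far: #2, #20, #17, #12, #18 — 5 of 9 used, 4 left overall.
Against Zone A: #20 — 1 used; per-zone cap 6 leaves 5.
Binding limit: min(4, 5) = 4.

4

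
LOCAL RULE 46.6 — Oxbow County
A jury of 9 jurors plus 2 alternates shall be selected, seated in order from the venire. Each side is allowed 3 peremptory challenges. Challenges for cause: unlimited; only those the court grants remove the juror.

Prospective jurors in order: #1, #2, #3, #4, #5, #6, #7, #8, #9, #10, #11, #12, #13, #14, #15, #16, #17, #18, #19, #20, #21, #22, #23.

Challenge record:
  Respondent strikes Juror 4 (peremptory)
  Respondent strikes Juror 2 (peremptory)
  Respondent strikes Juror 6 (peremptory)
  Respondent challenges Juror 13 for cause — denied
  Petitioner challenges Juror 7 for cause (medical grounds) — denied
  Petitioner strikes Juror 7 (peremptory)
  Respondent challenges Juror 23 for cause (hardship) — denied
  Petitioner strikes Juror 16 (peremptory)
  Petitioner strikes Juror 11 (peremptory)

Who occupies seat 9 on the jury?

Removed: #2, #4, #6, #7, #11, #16. (#13, #23 stay — for-cause denied.)
Seating in order: seats 1–9 → #1, #3, #5, #8, #9, #10, #12, #13, #14; alternates → #15, #17.
So seat 9 is #14.

14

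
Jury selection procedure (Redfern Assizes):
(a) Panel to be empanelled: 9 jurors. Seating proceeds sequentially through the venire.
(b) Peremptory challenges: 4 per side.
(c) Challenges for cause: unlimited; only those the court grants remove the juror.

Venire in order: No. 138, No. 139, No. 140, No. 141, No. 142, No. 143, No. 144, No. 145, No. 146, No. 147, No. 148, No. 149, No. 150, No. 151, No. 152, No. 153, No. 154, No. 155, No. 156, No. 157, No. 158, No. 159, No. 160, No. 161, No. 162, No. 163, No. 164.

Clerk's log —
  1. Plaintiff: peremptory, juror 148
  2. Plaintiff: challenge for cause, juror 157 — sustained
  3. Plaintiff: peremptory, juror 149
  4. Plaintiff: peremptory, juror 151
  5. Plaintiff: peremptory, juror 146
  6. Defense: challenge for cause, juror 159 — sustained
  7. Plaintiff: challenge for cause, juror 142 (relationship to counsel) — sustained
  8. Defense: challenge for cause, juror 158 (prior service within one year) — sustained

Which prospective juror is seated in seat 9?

Removed: #142, #146, #148, #149, #151, #157, #158, #159.
Seating in order: seats 1–9 → #138, #139, #140, #141, #143, #144, #145, #147, #150.
So seat 9 is #150.

150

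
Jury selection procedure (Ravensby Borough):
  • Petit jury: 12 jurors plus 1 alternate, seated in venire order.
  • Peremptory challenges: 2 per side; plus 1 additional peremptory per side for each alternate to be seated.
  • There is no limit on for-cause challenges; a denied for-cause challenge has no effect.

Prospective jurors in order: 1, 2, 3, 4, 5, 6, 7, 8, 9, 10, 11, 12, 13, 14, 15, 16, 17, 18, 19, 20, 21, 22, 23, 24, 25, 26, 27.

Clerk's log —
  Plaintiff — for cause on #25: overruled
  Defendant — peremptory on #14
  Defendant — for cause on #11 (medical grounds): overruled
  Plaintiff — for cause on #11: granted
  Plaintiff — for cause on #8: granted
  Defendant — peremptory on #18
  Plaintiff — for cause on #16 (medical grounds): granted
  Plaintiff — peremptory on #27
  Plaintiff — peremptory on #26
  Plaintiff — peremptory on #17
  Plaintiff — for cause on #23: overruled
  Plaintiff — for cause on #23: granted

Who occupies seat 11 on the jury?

Removed: #8, #11, #14, #16, #17, #18, #23, #26, #27. (#25 stays — for-cause denied.)
Seating in order: seats 1–12 → #1, #2, #3, #4, #5, #6, #7, #9, #10, #12, #13, #15; alternates → #19.
So seat 11 is #13.

13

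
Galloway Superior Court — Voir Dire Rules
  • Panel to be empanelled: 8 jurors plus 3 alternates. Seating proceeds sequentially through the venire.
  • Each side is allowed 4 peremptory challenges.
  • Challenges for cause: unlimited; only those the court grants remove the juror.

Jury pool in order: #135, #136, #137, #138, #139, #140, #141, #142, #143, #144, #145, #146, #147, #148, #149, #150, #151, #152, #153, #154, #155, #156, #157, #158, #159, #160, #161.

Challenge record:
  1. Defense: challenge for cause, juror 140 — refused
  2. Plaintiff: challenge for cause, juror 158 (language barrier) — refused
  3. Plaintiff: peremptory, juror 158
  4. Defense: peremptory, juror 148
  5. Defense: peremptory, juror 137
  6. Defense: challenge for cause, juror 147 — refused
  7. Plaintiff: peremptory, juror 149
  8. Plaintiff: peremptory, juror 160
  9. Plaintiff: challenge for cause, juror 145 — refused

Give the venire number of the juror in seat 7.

142

Removed: #137, #148, #149, #158, #160. (#140, #145, #147 stay — for-cause denied.)
Seating in order: seats 1–8 → #135, #136, #138, #139, #140, #141, #142, #143; alternates → #144, #145, #146.
So seat 7 is #142.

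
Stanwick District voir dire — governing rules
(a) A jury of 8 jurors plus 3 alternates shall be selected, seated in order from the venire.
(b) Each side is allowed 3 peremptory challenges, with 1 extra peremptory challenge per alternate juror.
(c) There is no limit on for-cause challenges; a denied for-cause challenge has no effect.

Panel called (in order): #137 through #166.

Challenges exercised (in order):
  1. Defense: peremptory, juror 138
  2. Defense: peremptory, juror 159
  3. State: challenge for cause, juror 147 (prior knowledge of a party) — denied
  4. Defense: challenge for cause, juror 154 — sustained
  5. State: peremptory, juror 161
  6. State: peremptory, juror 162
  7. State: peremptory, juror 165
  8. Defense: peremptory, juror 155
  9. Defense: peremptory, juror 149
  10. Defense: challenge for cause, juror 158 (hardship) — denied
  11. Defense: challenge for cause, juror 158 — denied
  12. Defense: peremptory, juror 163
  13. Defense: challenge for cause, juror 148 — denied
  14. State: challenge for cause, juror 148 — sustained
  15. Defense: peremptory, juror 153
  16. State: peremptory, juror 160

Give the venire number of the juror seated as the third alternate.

Removed: #138, #148, #149, #153, #154, #155, #159, #160, #161, #162, #163, #165. (#147, #158 stay — for-cause denied.)
Filling seats in venire order through position 11: #137, #139, #140, #141, #142, #143, #144, #145, #146, #147, #150.
So alternate 3 is #150.

150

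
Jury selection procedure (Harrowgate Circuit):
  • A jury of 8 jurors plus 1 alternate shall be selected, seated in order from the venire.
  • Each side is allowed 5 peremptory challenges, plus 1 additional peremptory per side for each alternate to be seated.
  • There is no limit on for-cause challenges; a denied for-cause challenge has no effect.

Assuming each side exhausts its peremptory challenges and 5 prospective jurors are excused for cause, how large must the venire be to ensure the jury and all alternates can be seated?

26

Seats to fill: 8 + 1 alternates = 9.
Peremptories: 5 + 1×1 = 6 per side × 2 sides = 12.
For-cause removals: 5.
Minimum venire: 9 + 12 + 5 = 26.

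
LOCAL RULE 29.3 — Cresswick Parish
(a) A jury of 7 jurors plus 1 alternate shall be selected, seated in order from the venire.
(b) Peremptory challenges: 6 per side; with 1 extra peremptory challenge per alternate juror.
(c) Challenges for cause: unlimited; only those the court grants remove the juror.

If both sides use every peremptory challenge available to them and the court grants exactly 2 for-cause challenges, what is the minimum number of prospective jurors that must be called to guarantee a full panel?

Seats to fill: 7 + 1 alternates = 8.
Peremptories: 6 + 1×1 = 7 per side × 2 sides = 14.
For-cause removals: 2.
Minimum venire: 8 + 14 + 2 = 24.

24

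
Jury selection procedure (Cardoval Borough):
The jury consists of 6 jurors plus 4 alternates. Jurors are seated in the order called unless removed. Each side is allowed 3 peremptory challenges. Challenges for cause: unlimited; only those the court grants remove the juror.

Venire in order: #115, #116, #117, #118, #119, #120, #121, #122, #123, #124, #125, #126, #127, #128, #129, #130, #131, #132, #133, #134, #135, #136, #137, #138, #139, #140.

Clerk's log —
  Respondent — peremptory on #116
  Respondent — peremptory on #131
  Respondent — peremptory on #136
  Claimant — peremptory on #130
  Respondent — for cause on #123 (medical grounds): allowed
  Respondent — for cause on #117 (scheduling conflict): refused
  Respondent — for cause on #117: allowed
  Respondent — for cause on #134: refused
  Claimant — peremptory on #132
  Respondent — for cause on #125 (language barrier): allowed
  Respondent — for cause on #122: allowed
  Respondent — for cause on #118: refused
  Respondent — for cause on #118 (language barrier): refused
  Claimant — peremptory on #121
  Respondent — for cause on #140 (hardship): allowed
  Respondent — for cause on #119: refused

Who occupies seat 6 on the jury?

Removed: #116, #117, #121, #122, #123, #125, #130, #131, #132, #136, #140. (#118, #119, #134 stay — for-cause denied.)
Seating in order: seats 1–6 → #115, #118, #119, #120, #124, #126; alternates → #127, #128, #129, #133.
So seat 6 is #126.

126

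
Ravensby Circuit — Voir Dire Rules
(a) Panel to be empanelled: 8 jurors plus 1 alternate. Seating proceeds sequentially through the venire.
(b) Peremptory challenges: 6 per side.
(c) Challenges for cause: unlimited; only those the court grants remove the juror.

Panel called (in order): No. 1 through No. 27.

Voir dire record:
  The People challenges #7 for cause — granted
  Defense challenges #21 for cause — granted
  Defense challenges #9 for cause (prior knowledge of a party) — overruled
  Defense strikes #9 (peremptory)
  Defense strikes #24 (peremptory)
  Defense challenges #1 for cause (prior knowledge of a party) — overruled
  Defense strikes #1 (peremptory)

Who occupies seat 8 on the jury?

11

Removed: #1, #7, #9, #21, #24.
Filling seats in venire order through position 8: #2, #3, #4, #5, #6, #8, #10, #11.
So seat 8 is #11.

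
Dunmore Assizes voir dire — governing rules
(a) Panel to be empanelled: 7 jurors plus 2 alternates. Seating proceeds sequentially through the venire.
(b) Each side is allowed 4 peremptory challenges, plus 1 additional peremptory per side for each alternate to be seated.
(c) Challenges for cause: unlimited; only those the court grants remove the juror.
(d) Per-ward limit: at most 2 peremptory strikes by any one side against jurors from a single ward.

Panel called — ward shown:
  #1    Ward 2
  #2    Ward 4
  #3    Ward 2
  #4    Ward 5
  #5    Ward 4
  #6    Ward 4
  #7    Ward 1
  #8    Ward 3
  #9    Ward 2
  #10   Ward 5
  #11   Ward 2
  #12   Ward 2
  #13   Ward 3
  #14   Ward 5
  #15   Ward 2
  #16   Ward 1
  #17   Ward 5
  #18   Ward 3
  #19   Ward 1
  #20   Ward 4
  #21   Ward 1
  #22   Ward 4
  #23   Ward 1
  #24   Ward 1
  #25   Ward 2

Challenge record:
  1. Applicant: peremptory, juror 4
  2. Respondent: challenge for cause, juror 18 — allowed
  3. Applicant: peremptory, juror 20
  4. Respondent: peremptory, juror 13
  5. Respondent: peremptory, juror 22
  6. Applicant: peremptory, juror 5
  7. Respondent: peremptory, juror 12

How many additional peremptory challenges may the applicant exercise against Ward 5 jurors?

1

Applicant peremptories so far: #4, #20, #5 — 3 of 6 used, 3 left overall.
Against Ward 5: #4 — 1 used; per-ward cap 2 leaves 1.
Binding limit: min(3, 1) = 1.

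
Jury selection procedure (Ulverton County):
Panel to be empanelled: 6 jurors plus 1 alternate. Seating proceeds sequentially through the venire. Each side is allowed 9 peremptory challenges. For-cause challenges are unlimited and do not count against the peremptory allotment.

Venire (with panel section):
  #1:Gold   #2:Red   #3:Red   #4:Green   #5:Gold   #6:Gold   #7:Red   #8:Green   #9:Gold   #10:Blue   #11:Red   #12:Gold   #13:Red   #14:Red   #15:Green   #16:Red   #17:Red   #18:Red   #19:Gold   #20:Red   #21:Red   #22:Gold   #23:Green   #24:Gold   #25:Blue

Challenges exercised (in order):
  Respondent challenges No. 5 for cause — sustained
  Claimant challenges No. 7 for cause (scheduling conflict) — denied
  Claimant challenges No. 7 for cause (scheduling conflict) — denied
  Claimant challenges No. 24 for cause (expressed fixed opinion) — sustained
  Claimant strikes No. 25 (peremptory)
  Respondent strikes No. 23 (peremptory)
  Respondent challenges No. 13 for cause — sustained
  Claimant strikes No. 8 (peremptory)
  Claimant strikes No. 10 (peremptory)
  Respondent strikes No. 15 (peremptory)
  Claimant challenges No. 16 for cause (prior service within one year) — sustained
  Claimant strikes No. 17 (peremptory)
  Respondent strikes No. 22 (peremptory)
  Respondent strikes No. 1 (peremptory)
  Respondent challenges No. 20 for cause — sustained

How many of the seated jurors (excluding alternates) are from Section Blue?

Removed: #1, #5, #8, #10, #13, #15, #16, #17, #20, #22, #23, #24, #25.
Seated jurors 1–6: #2, #3, #4, #6, #7, #9 (alternates #11 not counted).
None of those are in Section Blue → 0.

0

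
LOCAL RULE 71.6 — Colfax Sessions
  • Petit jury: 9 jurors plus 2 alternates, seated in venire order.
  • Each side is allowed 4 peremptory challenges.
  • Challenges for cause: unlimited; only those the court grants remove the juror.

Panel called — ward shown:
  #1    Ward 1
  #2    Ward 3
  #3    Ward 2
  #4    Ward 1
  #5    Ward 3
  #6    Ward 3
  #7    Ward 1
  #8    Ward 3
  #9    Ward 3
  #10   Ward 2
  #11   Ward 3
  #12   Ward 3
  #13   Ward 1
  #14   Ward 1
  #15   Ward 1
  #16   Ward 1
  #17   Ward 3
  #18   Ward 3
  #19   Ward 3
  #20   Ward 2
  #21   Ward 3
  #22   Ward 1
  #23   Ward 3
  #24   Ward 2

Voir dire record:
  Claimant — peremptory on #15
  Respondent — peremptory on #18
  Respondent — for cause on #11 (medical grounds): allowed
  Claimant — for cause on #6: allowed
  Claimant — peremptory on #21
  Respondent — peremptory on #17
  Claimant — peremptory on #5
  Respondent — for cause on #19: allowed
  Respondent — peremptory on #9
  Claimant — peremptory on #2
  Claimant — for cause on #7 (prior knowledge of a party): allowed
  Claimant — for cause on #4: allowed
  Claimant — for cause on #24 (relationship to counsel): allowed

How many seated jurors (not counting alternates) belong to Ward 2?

3

Removed: #2, #4, #5, #6, #7, #9, #11, #15, #17, #18, #19, #21, #24.
Seated jurors 1–9: #1, #3, #8, #10, #12, #13, #14, #16, #20 (alternates #22, #23 not counted).
Of those, in Ward 2: #3, #10, #20 → 3.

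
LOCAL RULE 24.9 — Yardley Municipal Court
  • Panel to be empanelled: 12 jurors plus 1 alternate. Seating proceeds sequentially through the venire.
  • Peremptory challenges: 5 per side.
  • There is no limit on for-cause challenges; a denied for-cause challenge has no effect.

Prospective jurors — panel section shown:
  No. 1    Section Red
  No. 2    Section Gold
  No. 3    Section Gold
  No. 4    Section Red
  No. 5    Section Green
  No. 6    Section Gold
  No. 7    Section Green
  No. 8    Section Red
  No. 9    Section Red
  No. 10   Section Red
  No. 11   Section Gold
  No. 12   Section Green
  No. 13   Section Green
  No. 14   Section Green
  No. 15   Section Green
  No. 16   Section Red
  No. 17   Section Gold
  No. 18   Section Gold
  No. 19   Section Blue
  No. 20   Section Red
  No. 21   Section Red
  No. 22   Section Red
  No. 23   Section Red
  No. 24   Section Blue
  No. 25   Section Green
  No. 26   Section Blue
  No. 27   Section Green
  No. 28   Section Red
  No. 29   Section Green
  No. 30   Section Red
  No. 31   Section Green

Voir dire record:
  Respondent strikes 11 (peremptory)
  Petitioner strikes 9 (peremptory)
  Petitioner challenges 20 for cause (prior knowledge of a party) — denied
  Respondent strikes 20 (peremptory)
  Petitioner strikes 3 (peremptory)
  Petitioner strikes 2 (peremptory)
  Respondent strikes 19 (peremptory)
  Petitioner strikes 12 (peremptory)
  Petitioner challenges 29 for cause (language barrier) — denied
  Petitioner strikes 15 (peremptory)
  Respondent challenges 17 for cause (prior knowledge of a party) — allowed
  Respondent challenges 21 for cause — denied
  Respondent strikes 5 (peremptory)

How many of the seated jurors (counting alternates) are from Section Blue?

Removed: #2, #3, #5, #9, #11, #12, #15, #17, #19, #20.
Seated (13 incl. alternates): #1, #4, #6, #7, #8, #10, #13, #14, #16, #18, #21, #22, #23.
None of those are in Section Blue → 0.

0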